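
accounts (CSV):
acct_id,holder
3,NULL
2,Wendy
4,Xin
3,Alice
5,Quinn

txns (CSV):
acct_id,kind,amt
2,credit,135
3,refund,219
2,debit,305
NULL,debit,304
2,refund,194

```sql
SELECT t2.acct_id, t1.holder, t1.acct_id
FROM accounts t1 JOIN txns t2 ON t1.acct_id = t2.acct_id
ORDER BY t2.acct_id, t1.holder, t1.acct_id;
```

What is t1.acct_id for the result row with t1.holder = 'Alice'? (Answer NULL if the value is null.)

3

INNER JOIN keeps only pairs where the ON condition holds.
Matching on t1.acct_id = t2.acct_id. A NULL in a compared column never satisfies the condition.
Matched pairs: 5.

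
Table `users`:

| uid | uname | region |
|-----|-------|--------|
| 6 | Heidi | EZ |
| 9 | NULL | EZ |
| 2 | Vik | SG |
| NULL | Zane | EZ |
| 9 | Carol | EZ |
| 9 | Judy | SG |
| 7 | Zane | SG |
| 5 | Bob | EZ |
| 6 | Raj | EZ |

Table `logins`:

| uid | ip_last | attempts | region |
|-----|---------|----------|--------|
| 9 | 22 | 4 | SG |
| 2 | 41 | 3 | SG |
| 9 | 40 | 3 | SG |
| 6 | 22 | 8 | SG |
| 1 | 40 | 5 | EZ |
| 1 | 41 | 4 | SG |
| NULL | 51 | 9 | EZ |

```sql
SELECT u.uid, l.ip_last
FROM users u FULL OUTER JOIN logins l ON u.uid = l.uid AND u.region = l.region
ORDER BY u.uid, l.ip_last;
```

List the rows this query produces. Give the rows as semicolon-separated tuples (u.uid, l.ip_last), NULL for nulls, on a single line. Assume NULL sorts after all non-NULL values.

(2, 41); (5, NULL); (6, NULL); (6, NULL); (7, NULL); (9, 22); (9, 40); (9, NULL); (9, NULL); (NULL, 22); (NULL, 40); (NULL, 41); (NULL, 51); (NULL, NULL)

FULL OUTER JOIN keeps every row from both sides; unmatched rows get NULL for the other side's columns.
Matching on u.uid = l.uid AND u.region = l.region. A NULL in a compared column never satisfies the condition.
- u[0] uid=6, region=EZ → no match; kept with NULLs on the l side.
- u[1] uid=9, region=EZ → no match; kept with NULLs on the l side.
- u[2] uid=2, region=SG → 1 match(es) in l → 1 row(s).
- u[3] uid=NULL, region=EZ → no match; kept with NULLs on the l side.
- u[4] uid=9, region=EZ → no match; kept with NULLs on the l side.
- u[5] uid=9, region=SG → 2 match(es) in l → 2 row(s).
- u[6] uid=7, region=SG → no match; kept with NULLs on the l side.
- u[7] uid=5, region=EZ → no match; kept with NULLs on the l side.
- u[8] uid=6, region=EZ → no match; kept with NULLs on the l side.
- plus 4 unmatched l row(s), each kept with NULL u columns.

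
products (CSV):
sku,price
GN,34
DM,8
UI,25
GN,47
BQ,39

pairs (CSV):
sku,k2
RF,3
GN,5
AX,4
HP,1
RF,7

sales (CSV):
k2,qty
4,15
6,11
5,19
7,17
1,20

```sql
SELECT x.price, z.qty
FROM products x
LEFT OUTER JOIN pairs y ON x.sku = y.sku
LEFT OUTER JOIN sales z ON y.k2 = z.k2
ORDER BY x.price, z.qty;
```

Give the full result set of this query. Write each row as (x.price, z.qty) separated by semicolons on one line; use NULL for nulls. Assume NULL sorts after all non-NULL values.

(8, NULL); (25, NULL); (34, 19); (39, NULL); (47, 19)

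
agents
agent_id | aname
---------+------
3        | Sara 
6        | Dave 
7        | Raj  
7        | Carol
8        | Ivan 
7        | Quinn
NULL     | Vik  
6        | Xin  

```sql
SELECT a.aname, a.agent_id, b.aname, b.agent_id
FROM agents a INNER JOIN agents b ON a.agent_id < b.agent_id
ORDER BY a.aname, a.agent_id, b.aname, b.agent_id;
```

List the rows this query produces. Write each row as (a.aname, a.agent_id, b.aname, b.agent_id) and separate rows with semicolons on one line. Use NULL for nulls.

(Carol, 7, Ivan, 8); (Dave, 6, Carol, 7); (Dave, 6, Ivan, 8); (Dave, 6, Quinn, 7); (Dave, 6, Raj, 7); (Quinn, 7, Ivan, 8); (Raj, 7, Ivan, 8); (Sara, 3, Carol, 7); (Sara, 3, Dave, 6); (Sara, 3, Ivan, 8); (Sara, 3, Quinn, 7); (Sara, 3, Raj, 7); (Sara, 3, Xin, 6); (Xin, 6, Carol, 7); (Xin, 6, Ivan, 8); (Xin, 6, Quinn, 7); (Xin, 6, Raj, 7)

INNER JOIN keeps only pairs where the ON condition holds.
Matching on a.agent_id < b.agent_id. A NULL in a compared column never satisfies the condition.
- agent_id=3: 6 matching b row(s), so 6 row(s) emitted.
- agent_id=6: 4 matching b row(s), so 4 row(s) emitted.
- agent_id=7: 1 matching b row(s), so 1 row(s) emitted.
- agent_id=7: 1 matching b row(s), so 1 row(s) emitted.
- agent_id=8: no matching b row, dropped.
- agent_id=7: 1 matching b row(s), so 1 row(s) emitted.
- agent_id=NULL: no matching b row, dropped.
- agent_id=6: 4 matching b row(s), so 4 row(s) emitted.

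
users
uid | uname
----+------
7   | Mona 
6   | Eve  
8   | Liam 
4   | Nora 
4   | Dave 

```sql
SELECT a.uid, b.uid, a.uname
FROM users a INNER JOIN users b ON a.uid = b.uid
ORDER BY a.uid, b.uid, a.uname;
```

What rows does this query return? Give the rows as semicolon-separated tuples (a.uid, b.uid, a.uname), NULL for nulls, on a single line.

(4, 4, Dave); (4, 4, Dave); (4, 4, Nora); (4, 4, Nora); (6, 6, Eve); (7, 7, Mona); (8, 8, Liam)

INNER JOIN keeps only pairs where the ON condition holds.
Matching on a.uid = b.uid.
Matched pairs: 7.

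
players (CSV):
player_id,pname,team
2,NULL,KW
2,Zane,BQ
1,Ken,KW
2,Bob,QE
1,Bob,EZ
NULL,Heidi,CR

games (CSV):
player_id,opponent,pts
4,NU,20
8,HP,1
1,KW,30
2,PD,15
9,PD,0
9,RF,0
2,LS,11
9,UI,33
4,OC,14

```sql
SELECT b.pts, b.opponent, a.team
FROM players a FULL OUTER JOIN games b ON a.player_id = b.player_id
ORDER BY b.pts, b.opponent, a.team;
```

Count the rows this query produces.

15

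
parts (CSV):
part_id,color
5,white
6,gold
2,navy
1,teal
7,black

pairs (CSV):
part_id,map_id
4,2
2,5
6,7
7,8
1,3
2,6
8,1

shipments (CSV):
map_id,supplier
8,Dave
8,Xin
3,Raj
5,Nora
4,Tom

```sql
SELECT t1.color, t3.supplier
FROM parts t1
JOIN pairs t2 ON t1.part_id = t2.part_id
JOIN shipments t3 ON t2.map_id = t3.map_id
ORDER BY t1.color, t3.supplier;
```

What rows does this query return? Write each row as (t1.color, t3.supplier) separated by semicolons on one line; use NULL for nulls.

Evaluate left to right. First `parts t1 INNER JOIN pairs t2` on part_id: 5 row(s).
Then INNER JOIN `shipments t3` on map_id: keep only rows whose t2.map_id appears in t3.

(black, Dave); (black, Xin); (navy, Nora); (teal, Raj)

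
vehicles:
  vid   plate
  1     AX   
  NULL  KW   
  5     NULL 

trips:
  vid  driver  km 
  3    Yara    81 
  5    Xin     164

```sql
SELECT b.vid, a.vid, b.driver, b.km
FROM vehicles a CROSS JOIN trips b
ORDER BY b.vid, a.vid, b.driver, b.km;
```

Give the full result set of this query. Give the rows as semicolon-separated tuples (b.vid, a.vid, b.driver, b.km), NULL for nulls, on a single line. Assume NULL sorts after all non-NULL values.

(3, 1, Yara, 81); (3, 5, Yara, 81); (3, NULL, Yara, 81); (5, 1, Xin, 164); (5, 5, Xin, 164); (5, NULL, Xin, 164)

CROSS JOIN pairs every row of `vehicles` with every row of `trips`: 3 × 2 = 6 rows.
After projecting and ordering:
b.vid | a.vid | b.driver | b.km
3 | 1 | Yara | 81
3 | 5 | Yara | 81
3 | NULL | Yara | 81
5 | 1 | Xin | 164
5 | 5 | Xin | 164
5 | NULL | Xin | 164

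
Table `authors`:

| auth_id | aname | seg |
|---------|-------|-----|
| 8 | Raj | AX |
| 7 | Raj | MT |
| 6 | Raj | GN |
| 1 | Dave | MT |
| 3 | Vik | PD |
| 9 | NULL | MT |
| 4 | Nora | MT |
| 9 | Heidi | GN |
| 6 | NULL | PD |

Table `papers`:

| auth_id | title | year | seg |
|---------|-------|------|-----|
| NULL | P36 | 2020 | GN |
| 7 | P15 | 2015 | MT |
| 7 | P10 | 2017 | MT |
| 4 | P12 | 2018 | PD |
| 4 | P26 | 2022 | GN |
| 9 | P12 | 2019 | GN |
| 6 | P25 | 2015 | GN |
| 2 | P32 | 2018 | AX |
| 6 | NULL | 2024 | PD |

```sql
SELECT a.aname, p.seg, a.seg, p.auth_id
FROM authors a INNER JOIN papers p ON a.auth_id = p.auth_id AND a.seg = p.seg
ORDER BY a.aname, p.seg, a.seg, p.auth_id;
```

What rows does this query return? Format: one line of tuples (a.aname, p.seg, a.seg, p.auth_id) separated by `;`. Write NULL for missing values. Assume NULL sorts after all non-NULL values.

(Heidi, GN, GN, 9); (Raj, GN, GN, 6); (Raj, MT, MT, 7); (Raj, MT, MT, 7); (NULL, PD, PD, 6)

INNER JOIN keeps only pairs where the ON condition holds.
Matching on a.auth_id = p.auth_id AND a.seg = p.seg. A NULL in a compared column never satisfies the condition.
Matched pairs: 5.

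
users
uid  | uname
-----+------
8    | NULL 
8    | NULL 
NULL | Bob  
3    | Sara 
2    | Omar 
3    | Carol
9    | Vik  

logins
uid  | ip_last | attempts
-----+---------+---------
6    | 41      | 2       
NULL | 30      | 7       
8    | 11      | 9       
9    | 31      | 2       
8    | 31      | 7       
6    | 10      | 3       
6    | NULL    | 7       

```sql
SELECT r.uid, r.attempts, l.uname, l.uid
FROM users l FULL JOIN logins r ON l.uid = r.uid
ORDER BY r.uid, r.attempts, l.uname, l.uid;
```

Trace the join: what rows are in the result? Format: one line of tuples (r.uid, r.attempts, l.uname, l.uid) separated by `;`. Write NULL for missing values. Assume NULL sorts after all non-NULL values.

(6, 2, NULL, NULL); (6, 3, NULL, NULL); (6, 7, NULL, NULL); (8, 7, NULL, 8); (8, 7, NULL, 8); (8, 9, NULL, 8); (8, 9, NULL, 8); (9, 2, Vik, 9); (NULL, 7, NULL, NULL); (NULL, NULL, Bob, NULL); (NULL, NULL, Carol, 3); (NULL, NULL, Omar, 2); (NULL, NULL, Sara, 3)

FULL OUTER JOIN keeps every row from both sides; unmatched rows get NULL for the other side's columns.
Matching on l.uid = r.uid. A NULL in a compared column never satisfies the condition.
Matched pairs: 5; unmatched l rows kept: 4; unmatched r rows kept: 4.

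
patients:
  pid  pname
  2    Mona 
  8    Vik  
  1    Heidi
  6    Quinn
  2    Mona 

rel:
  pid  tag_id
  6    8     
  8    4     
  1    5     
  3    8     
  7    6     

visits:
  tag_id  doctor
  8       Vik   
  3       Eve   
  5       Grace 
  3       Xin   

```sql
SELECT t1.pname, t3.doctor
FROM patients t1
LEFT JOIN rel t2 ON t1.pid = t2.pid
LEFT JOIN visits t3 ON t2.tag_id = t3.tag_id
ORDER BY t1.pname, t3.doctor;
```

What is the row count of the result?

Evaluate left to right. First `patients t1 LEFT JOIN rel t2` on pid: 5 row(s).
Then LEFT JOIN `visits t3` on tag_id: each of those 5 rows is kept; rows whose t2.tag_id has no match in t3 get NULL for t3's columns.
Result: 5 row(s).

5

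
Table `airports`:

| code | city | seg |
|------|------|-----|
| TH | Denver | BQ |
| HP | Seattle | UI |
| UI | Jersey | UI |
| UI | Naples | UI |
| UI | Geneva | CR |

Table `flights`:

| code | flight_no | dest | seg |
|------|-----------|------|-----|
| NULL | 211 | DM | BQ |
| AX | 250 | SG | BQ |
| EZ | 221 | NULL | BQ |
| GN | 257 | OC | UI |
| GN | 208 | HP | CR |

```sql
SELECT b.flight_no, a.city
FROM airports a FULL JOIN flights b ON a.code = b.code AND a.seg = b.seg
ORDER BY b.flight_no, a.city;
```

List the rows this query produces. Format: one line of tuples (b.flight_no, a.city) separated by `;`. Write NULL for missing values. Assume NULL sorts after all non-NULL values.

(208, NULL); (211, NULL); (221, NULL); (250, NULL); (257, NULL); (NULL, Denver); (NULL, Geneva); (NULL, Jersey); (NULL, Naples); (NULL, Seattle)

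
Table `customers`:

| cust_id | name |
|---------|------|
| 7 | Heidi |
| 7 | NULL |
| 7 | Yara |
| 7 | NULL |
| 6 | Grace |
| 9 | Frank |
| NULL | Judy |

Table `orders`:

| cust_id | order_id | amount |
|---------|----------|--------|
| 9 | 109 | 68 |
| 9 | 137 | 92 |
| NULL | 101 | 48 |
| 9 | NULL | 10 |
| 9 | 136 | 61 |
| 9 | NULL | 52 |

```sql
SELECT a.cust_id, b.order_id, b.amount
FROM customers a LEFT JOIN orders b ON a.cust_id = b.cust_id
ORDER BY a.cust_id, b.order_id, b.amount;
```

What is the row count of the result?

11

LEFT JOIN keeps every row from `customers`; unmatched rows get NULL for `orders`'s columns.
Matching on a.cust_id = b.cust_id. A NULL in a compared column never satisfies the condition.
- a[0] cust_id=7 → no match; kept with NULLs on the b side.
- a[1] cust_id=7 → no match; kept with NULLs on the b side.
- a[2] cust_id=7 → no match; kept with NULLs on the b side.
- a[3] cust_id=7 → no match; kept with NULLs on the b side.
- a[4] cust_id=6 → no match; kept with NULLs on the b side.
- a[5] cust_id=9 → 5 match(es) in b → 5 row(s).
- a[6] cust_id=NULL → no match; kept with NULLs on the b side.
Total: 5 matched + 6 padded = 11 rows.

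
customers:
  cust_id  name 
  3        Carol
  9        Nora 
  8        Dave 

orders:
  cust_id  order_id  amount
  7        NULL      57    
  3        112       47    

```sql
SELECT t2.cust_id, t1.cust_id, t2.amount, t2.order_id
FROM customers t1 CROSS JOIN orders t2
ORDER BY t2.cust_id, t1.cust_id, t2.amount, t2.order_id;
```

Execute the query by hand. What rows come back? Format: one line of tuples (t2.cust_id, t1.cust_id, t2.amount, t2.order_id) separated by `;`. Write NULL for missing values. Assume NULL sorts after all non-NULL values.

(3, 3, 47, 112); (3, 8, 47, 112); (3, 9, 47, 112); (7, 3, 57, NULL); (7, 8, 57, NULL); (7, 9, 57, NULL)

CROSS JOIN pairs every row of `customers` with every row of `orders`: 3 × 2 = 6 rows.
After projecting and ordering:
t2.cust_id | t1.cust_id | t2.amount | t2.order_id
3 | 3 | 47 | 112
3 | 8 | 47 | 112
3 | 9 | 47 | 112
7 | 3 | 57 | NULL
7 | 8 | 57 | NULL
7 | 9 | 57 | NULL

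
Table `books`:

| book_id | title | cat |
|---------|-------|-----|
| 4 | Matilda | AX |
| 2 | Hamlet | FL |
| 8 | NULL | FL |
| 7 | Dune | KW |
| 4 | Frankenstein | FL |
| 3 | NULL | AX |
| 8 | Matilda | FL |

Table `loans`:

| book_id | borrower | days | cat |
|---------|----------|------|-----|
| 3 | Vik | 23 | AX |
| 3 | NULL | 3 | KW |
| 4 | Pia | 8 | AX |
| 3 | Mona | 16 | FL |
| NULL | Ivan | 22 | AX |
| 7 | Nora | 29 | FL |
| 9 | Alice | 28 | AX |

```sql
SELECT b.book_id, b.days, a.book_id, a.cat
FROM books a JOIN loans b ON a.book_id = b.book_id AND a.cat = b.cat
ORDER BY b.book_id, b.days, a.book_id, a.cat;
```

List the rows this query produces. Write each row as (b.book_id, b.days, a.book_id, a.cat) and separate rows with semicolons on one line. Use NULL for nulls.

INNER JOIN keeps only pairs where the ON condition holds.
Matching on a.book_id = b.book_id AND a.cat = b.cat. A NULL in a compared column never satisfies the condition.
Matched pairs: 2.

(3, 23, 3, AX); (4, 8, 4, AX)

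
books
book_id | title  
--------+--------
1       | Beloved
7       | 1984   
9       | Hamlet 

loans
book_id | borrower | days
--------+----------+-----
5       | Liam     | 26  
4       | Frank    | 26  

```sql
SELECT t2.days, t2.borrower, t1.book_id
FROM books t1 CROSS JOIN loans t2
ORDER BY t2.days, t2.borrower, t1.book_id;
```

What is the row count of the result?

6

CROSS JOIN pairs every row of `books` with every row of `loans`: 3 × 2 = 6 rows.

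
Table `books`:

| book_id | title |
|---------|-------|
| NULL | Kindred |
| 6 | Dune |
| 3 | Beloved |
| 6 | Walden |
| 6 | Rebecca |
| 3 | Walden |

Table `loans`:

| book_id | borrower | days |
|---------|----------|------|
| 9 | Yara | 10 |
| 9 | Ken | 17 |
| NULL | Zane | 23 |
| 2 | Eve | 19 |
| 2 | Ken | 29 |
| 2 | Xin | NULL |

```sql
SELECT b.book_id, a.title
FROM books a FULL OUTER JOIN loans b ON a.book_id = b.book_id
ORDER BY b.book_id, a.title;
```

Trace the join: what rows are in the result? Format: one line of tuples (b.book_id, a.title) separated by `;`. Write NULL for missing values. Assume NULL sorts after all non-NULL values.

(2, NULL); (2, NULL); (2, NULL); (9, NULL); (9, NULL); (NULL, Beloved); (NULL, Dune); (NULL, Kindred); (NULL, Rebecca); (NULL, Walden); (NULL, Walden); (NULL, NULL)

FULL OUTER JOIN keeps every row from both sides; unmatched rows get NULL for the other side's columns.
Matching on a.book_id = b.book_id. A NULL in a compared column never satisfies the condition.
Matched pairs: 0; unmatched a rows kept: 6; unmatched b rows kept: 6.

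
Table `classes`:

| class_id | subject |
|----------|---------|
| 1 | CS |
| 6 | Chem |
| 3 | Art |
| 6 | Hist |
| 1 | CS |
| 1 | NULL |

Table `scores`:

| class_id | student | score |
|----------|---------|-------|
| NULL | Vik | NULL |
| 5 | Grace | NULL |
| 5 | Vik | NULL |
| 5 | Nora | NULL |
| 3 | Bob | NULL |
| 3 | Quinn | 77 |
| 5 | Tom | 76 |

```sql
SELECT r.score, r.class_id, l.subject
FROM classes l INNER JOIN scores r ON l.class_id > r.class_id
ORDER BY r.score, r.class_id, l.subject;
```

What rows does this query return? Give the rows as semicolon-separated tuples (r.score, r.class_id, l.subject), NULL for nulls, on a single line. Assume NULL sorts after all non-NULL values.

(76, 5, Chem); (76, 5, Hist); (77, 3, Chem); (77, 3, Hist); (NULL, 3, Chem); (NULL, 3, Hist); (NULL, 5, Chem); (NULL, 5, Chem); (NULL, 5, Chem); (NULL, 5, Hist); (NULL, 5, Hist); (NULL, 5, Hist)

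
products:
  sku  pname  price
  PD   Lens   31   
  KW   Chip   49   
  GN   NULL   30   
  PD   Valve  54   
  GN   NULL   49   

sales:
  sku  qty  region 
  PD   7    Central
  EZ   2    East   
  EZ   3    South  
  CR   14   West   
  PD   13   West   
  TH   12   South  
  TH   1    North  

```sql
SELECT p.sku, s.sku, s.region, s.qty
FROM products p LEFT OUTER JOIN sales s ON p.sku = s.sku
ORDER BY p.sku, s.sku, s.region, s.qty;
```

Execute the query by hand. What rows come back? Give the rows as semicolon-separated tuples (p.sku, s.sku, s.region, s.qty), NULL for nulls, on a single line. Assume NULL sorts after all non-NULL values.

(GN, NULL, NULL, NULL); (GN, NULL, NULL, NULL); (KW, NULL, NULL, NULL); (PD, PD, Central, 7); (PD, PD, Central, 7); (PD, PD, West, 13); (PD, PD, West, 13)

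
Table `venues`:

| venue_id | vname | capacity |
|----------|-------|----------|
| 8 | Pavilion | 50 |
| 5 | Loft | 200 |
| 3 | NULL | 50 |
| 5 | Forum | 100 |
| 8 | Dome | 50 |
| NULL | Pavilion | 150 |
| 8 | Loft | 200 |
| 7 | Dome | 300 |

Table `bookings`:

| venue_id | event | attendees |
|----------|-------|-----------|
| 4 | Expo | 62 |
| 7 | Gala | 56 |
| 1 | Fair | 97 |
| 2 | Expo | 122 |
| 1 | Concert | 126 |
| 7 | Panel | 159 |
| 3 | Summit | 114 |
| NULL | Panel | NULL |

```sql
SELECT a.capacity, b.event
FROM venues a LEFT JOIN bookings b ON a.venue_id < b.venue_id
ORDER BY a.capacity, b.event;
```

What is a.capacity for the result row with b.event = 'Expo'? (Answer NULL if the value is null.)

50

LEFT JOIN keeps every row from `venues`; unmatched rows get NULL for `bookings`'s columns.
Matching on a.venue_id < b.venue_id. A NULL in a compared column never satisfies the condition.
- a[0] venue_id=8 → no match; kept with NULLs on the b side.
- a[1] venue_id=5 → 2 match(es) in b → 2 row(s).
- a[2] venue_id=3 → 3 match(es) in b → 3 row(s).
- a[3] venue_id=5 → 2 match(es) in b → 2 row(s).
- a[4] venue_id=8 → no match; kept with NULLs on the b side.
- a[5] venue_id=NULL → no match; kept with NULLs on the b side.
- a[6] venue_id=8 → no match; kept with NULLs on the b side.
- a[7] venue_id=7 → no match; kept with NULLs on the b side.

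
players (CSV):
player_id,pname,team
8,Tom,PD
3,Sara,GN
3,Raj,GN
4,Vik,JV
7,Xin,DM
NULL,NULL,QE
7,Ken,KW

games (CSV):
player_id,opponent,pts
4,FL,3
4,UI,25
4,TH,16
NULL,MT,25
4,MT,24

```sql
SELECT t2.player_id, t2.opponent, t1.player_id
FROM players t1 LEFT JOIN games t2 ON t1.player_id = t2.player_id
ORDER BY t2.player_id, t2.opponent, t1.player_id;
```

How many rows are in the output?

10

LEFT JOIN keeps every row from `players`; unmatched rows get NULL for `games`'s columns.
Matching on t1.player_id = t2.player_id. A NULL in a compared column never satisfies the condition.
Matched pairs: 4; unmatched t1 rows kept: 6.
Total: 4 matched + 6 padded = 10 rows.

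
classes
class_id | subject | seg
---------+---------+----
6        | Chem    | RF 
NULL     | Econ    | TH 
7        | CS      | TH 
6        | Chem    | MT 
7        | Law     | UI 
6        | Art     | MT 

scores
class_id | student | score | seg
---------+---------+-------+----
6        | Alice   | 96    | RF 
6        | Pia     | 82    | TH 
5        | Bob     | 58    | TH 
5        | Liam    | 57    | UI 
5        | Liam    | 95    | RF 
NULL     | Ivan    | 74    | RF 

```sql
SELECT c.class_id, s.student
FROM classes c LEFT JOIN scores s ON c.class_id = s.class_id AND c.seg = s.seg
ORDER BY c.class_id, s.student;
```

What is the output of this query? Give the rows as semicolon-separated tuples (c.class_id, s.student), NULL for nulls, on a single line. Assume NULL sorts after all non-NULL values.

LEFT JOIN keeps every row from `classes`; unmatched rows get NULL for `scores`'s columns.
Matching on c.class_id = s.class_id AND c.seg = s.seg. A NULL in a compared column never satisfies the condition.
- c row (class_id=6, seg=RF): matches 1 s row(s) → 1 output row(s).
- c row (class_id=NULL, seg=TH): no match → kept, s columns NULL.
- c row (class_id=7, seg=TH): no match → kept, s columns NULL.
- c row (class_id=6, seg=MT): no match → kept, s columns NULL.
- c row (class_id=7, seg=UI): no match → kept, s columns NULL.
- c row (class_id=6, seg=MT): no match → kept, s columns NULL.
After projecting and ordering:
c.class_id | s.student
6 | Alice
6 | NULL
6 | NULL
7 | NULL
7 | NULL
NULL | NULL

(6, Alice); (6, NULL); (6, NULL); (7, NULL); (7, NULL); (NULL, NULL)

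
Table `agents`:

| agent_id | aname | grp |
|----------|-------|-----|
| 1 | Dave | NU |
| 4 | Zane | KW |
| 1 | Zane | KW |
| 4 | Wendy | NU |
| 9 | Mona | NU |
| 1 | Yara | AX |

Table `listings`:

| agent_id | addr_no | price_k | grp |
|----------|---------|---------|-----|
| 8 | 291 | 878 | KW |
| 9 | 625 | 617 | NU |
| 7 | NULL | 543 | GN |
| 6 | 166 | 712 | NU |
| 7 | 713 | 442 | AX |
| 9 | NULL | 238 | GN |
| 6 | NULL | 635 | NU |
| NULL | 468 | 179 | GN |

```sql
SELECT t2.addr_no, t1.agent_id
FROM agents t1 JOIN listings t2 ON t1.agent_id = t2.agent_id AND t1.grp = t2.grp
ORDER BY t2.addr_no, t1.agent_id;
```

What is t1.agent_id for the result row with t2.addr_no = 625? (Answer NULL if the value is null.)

INNER JOIN keeps only pairs where the ON condition holds.
Matching on t1.agent_id = t2.agent_id AND t1.grp = t2.grp. A NULL in a compared column never satisfies the condition.
- t1[0] agent_id=1, grp=NU → no match; dropped.
- t1[1] agent_id=4, grp=KW → no match; dropped.
- t1[2] agent_id=1, grp=KW → no match; dropped.
- t1[3] agent_id=4, grp=NU → no match; dropped.
- t1[4] agent_id=9, grp=NU → 1 match(es) in t2 → 1 row(s).
- t1[5] agent_id=1, grp=AX → no match; dropped.

9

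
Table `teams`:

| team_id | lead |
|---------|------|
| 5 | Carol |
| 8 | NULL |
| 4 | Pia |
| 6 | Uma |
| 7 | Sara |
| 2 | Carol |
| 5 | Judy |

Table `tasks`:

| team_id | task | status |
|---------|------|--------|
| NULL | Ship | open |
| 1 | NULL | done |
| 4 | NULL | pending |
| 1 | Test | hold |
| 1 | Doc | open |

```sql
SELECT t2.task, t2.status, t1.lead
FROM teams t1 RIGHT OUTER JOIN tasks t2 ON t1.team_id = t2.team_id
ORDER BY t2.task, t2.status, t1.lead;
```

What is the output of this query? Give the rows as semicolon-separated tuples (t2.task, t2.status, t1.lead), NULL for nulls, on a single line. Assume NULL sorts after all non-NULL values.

RIGHT JOIN keeps every row from `tasks`; unmatched rows get NULL for `teams`'s columns.
Matching on t1.team_id = t2.team_id. A NULL in a compared column never satisfies the condition.
- t1 (team_id=5) has no partner in t2.
- t1 (team_id=8) has no partner in t2.
- t1 (team_id=4) pairs with 1 row(s) of t2.
- t1 (team_id=6) has no partner in t2.
- t1 (team_id=7) has no partner in t2.
- t1 (team_id=2) has no partner in t2.
- t1 (team_id=5) has no partner in t2.
- 4 row(s) from t2 found no t1 partner → padded with NULL.
After projecting and ordering:
t2.task | t2.status | t1.lead
Doc | open | NULL
Ship | open | NULL
Test | hold | NULL
NULL | done | NULL
NULL | pending | Pia

(Doc, open, NULL); (Ship, open, NULL); (Test, hold, NULL); (NULL, done, NULL); (NULL, pending, Pia)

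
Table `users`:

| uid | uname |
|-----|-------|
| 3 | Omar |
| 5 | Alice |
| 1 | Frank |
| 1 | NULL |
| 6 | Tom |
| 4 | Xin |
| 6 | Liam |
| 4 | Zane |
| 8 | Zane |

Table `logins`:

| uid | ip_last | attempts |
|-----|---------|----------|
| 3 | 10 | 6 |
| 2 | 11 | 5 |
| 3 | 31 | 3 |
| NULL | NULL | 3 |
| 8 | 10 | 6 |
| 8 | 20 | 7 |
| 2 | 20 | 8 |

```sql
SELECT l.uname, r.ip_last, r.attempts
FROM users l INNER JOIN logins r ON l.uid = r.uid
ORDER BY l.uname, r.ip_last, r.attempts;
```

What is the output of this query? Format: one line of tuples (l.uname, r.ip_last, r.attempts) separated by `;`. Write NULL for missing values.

(Omar, 10, 6); (Omar, 31, 3); (Zane, 10, 6); (Zane, 20, 7)

INNER JOIN keeps only pairs where the ON condition holds.
Matching on l.uid = r.uid. A NULL in a compared column never satisfies the condition.
- l row (uid=3): matches 2 r row(s) → 2 output row(s).
- l row (uid=5): no match → dropped.
- l row (uid=1): no match → dropped.
- l row (uid=1): no match → dropped.
- l row (uid=6): no match → dropped.
- l row (uid=4): no match → dropped.
- l row (uid=6): no match → dropped.
- l row (uid=4): no match → dropped.
- l row (uid=8): matches 2 r row(s) → 2 output row(s).
After projecting and ordering:
l.uname | r.ip_last | r.attempts
Omar | 10 | 6
Omar | 31 | 3
Zane | 10 | 6
Zane | 20 | 7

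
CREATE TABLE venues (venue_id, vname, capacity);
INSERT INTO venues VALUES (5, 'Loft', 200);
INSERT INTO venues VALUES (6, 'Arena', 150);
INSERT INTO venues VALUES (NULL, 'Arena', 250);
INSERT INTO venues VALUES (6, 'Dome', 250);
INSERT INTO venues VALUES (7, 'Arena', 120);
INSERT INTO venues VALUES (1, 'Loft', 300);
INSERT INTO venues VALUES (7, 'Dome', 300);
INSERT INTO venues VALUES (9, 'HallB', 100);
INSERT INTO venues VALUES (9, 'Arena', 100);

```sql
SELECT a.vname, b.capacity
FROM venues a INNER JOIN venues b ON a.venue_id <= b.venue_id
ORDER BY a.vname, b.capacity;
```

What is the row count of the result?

INNER JOIN keeps only pairs where the ON condition holds.
Matching on a.venue_id <= b.venue_id. A NULL in a compared column never satisfies the condition.
Matched pairs: 39.
Total: 39 rows.

39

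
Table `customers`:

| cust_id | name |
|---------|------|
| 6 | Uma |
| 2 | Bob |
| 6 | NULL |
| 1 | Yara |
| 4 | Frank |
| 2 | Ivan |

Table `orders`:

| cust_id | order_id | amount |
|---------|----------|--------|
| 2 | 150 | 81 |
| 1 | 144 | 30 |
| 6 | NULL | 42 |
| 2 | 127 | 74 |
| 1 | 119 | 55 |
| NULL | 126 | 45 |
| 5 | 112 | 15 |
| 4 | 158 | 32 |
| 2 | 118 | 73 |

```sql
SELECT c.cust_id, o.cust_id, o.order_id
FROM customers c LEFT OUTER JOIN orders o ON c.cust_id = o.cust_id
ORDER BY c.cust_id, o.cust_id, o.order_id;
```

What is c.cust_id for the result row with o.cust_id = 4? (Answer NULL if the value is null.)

4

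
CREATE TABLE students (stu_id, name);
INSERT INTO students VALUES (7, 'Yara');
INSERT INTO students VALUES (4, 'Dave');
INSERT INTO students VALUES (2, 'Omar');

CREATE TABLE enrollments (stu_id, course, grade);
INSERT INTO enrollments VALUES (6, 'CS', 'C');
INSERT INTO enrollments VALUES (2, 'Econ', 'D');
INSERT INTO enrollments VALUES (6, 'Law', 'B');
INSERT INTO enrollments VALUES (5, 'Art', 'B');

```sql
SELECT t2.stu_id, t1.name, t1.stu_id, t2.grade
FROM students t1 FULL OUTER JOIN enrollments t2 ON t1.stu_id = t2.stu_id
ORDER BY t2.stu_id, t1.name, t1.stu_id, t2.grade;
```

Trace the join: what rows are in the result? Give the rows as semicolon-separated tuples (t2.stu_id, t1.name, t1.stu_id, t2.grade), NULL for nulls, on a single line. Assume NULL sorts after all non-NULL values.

(2, Omar, 2, D); (5, NULL, NULL, B); (6, NULL, NULL, B); (6, NULL, NULL, C); (NULL, Dave, 4, NULL); (NULL, Yara, 7, NULL)

FULL OUTER JOIN keeps every row from both sides; unmatched rows get NULL for the other side's columns.
Matching on t1.stu_id = t2.stu_id.
Matched pairs: 1; unmatched t1 rows kept: 2; unmatched t2 rows kept: 3.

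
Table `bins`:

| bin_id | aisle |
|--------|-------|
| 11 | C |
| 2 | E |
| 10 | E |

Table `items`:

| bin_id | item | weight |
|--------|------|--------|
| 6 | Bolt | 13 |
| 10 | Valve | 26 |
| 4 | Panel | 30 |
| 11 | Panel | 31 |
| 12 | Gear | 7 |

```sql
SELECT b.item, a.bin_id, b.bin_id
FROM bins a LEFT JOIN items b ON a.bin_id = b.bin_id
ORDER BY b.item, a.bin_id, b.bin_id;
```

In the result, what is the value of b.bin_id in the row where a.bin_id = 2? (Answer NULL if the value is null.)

NULL

LEFT JOIN keeps every row from `bins`; unmatched rows get NULL for `items`'s columns.
Matching on a.bin_id = b.bin_id.
- a (bin_id=11) pairs with 1 row(s) of b.
- a (bin_id=2) has no partner → padded with NULL.
- a (bin_id=10) pairs with 1 row(s) of b.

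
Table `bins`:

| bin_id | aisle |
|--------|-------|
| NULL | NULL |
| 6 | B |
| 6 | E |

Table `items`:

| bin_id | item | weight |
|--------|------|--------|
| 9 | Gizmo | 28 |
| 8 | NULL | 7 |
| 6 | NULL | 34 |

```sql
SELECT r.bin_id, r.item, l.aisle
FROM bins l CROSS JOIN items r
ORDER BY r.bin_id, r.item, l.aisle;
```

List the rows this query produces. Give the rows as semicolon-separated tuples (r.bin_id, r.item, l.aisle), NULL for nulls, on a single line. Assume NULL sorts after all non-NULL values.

(6, NULL, B); (6, NULL, E); (6, NULL, NULL); (8, NULL, B); (8, NULL, E); (8, NULL, NULL); (9, Gizmo, B); (9, Gizmo, E); (9, Gizmo, NULL)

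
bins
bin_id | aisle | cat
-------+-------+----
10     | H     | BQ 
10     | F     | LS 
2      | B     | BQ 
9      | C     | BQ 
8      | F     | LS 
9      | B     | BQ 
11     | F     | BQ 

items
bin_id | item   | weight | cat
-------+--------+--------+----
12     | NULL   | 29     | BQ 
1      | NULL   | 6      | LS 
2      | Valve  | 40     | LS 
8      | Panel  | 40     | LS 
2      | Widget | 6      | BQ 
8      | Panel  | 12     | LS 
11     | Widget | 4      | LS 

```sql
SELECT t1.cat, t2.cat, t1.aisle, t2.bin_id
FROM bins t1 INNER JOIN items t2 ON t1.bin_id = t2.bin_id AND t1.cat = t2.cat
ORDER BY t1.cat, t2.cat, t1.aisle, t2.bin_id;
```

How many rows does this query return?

3

INNER JOIN keeps only pairs where the ON condition holds.
Matching on t1.bin_id = t2.bin_id AND t1.cat = t2.cat.
- t1 row (bin_id=10, cat=BQ): no match → dropped.
- t1 row (bin_id=10, cat=LS): no match → dropped.
- t1 row (bin_id=2, cat=BQ): matches 1 t2 row(s) → 1 output row(s).
- t1 row (bin_id=9, cat=BQ): no match → dropped.
- t1 row (bin_id=8, cat=LS): matches 2 t2 row(s) → 2 output row(s).
- t1 row (bin_id=9, cat=BQ): no match → dropped.
- t1 row (bin_id=11, cat=BQ): no match → dropped.
Total: 3 rows.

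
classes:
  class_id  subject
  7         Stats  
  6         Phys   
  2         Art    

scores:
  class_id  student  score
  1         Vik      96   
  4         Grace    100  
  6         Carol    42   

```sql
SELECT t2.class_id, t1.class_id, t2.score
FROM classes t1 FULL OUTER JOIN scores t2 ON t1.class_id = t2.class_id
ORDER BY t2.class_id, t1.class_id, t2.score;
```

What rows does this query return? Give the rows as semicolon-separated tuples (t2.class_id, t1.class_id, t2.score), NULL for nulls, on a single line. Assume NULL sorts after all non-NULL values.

FULL OUTER JOIN keeps every row from both sides; unmatched rows get NULL for the other side's columns.
Matching on t1.class_id = t2.class_id.
Matched pairs: 1; unmatched t1 rows kept: 2; unmatched t2 rows kept: 2.

(1, NULL, 96); (4, NULL, 100); (6, 6, 42); (NULL, 2, NULL); (NULL, 7, NULL)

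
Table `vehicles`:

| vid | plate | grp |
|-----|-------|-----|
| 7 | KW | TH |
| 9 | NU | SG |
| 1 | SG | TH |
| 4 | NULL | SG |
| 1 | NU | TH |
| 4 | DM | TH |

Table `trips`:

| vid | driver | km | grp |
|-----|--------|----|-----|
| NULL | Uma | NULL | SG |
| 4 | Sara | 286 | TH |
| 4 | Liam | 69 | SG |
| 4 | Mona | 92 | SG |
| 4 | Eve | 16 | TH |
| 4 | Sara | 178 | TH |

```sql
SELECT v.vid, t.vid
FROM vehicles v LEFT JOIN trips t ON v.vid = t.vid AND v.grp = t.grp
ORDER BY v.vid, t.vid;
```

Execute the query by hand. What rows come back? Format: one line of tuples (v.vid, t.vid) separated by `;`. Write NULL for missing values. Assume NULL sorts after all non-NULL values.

(1, NULL); (1, NULL); (4, 4); (4, 4); (4, 4); (4, 4); (4, 4); (7, NULL); (9, NULL)

LEFT JOIN keeps every row from `vehicles`; unmatched rows get NULL for `trips`'s columns.
Matching on v.vid = t.vid AND v.grp = t.grp. A NULL in a compared column never satisfies the condition.
- v row (vid=7, grp=TH): no match → kept, t columns NULL.
- v row (vid=9, grp=SG): no match → kept, t columns NULL.
- v row (vid=1, grp=TH): no match → kept, t columns NULL.
- v row (vid=4, grp=SG): matches 2 t row(s) → 2 output row(s).
- v row (vid=1, grp=TH): no match → kept, t columns NULL.
- v row (vid=4, grp=TH): matches 3 t row(s) → 3 output row(s).
After projecting and ordering:
v.vid | t.vid
1 | NULL
1 | NULL
4 | 4
4 | 4
4 | 4
4 | 4
4 | 4
7 | NULL
9 | NULL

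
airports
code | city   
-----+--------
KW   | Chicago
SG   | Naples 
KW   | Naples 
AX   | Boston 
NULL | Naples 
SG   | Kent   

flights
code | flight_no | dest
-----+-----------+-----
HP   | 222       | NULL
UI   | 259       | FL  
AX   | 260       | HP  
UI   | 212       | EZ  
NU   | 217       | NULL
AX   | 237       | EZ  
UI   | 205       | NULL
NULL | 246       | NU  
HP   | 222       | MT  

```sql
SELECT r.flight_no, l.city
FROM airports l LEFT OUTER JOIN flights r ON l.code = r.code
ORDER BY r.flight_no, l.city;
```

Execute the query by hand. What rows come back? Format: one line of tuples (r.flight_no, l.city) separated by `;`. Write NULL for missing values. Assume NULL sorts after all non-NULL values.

(237, Boston); (260, Boston); (NULL, Chicago); (NULL, Kent); (NULL, Naples); (NULL, Naples); (NULL, Naples)

LEFT JOIN keeps every row from `airports`; unmatched rows get NULL for `flights`'s columns.
Matching on l.code = r.code. A NULL in a compared column never satisfies the condition.
- l row (code=KW): no match → kept, r columns NULL.
- l row (code=SG): no match → kept, r columns NULL.
- l row (code=KW): no match → kept, r columns NULL.
- l row (code=AX): matches 2 r row(s) → 2 output row(s).
- l row (code=NULL): no match → kept, r columns NULL.
- l row (code=SG): no match → kept, r columns NULL.
After projecting and ordering:
r.flight_no | l.city
237 | Boston
260 | Boston
NULL | Chicago
NULL | Kent
NULL | Naples
NULL | Naples
NULL | Naples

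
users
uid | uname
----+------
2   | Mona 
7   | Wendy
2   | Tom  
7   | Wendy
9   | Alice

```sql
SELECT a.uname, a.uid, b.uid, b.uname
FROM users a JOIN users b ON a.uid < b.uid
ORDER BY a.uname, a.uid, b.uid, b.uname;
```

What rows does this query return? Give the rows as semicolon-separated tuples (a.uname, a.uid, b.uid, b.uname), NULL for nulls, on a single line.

(Mona, 2, 7, Wendy); (Mona, 2, 7, Wendy); (Mona, 2, 9, Alice); (Tom, 2, 7, Wendy); (Tom, 2, 7, Wendy); (Tom, 2, 9, Alice); (Wendy, 7, 9, Alice); (Wendy, 7, 9, Alice)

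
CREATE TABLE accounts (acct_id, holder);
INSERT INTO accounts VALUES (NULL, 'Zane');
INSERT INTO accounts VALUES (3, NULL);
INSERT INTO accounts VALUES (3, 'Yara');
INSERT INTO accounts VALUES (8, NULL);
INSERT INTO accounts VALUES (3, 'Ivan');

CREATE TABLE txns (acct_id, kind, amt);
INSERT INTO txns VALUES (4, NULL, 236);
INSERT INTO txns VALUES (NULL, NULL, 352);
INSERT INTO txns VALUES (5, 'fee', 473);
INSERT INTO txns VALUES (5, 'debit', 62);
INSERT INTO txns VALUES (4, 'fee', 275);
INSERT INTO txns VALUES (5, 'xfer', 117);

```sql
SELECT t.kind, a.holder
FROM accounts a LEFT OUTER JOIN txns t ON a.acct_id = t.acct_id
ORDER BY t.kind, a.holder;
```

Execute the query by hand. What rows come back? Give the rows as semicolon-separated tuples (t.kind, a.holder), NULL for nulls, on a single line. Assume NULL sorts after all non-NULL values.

(NULL, Ivan); (NULL, Yara); (NULL, Zane); (NULL, NULL); (NULL, NULL)

LEFT JOIN keeps every row from `accounts`; unmatched rows get NULL for `txns`'s columns.
Matching on a.acct_id = t.acct_id. A NULL in a compared column never satisfies the condition.
Matched pairs: 0; unmatched a rows kept: 5.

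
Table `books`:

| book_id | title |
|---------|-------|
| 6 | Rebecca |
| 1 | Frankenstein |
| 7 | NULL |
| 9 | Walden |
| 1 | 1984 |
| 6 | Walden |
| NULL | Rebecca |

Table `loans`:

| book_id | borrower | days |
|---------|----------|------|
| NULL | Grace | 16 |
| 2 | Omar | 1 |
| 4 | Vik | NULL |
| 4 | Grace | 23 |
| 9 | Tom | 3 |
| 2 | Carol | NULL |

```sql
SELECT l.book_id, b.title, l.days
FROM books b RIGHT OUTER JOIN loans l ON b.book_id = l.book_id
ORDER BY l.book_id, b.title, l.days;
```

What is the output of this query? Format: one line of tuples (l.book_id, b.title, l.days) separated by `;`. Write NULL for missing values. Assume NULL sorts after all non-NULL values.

(2, NULL, 1); (2, NULL, NULL); (4, NULL, 23); (4, NULL, NULL); (9, Walden, 3); (NULL, NULL, 16)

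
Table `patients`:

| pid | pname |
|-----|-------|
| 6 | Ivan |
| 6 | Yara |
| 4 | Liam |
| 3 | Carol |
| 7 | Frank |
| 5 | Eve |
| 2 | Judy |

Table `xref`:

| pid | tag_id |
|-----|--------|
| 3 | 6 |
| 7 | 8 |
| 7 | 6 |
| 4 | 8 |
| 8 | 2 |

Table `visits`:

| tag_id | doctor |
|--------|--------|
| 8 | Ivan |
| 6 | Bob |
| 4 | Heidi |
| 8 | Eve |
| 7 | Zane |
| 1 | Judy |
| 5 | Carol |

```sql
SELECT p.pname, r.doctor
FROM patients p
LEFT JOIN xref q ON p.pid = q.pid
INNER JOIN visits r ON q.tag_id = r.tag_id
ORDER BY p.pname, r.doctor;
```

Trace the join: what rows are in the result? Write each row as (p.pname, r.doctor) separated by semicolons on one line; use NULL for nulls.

(Carol, Bob); (Frank, Bob); (Frank, Eve); (Frank, Ivan); (Liam, Eve); (Liam, Ivan)

Step 1 — p LEFT JOIN q on pid → 8 row(s).
Then INNER JOIN `visits r` on tag_id: keep only rows whose q.tag_id appears in r.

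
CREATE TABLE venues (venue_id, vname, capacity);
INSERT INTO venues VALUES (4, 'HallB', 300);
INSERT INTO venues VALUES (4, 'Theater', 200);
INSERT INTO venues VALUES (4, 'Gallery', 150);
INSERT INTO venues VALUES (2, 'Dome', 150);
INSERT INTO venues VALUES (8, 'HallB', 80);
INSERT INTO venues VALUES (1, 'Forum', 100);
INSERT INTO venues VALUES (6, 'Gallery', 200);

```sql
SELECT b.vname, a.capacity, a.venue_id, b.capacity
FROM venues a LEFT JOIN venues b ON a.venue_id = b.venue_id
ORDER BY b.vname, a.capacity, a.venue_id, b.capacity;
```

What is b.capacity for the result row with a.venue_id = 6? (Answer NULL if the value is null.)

LEFT JOIN keeps every row from `venues a`; unmatched rows get NULL for `venues b`'s columns.
Matching on a.venue_id = b.venue_id.
- venue_id=4: 3 matching b row(s), so 3 row(s) emitted.
- venue_id=4: 3 matching b row(s), so 3 row(s) emitted.
- venue_id=4: 3 matching b row(s), so 3 row(s) emitted.
- venue_id=2: 1 matching b row(s), so 1 row(s) emitted.
- venue_id=8: 1 matching b row(s), so 1 row(s) emitted.
- venue_id=1: 1 matching b row(s), so 1 row(s) emitted.
- venue_id=6: 1 matching b row(s), so 1 row(s) emitted.

200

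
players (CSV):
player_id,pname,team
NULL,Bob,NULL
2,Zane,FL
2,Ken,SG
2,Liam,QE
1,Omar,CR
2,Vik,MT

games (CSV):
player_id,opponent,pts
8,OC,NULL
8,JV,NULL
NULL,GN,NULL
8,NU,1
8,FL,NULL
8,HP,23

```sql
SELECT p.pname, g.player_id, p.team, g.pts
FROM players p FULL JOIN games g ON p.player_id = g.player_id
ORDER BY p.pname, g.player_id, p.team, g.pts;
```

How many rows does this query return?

12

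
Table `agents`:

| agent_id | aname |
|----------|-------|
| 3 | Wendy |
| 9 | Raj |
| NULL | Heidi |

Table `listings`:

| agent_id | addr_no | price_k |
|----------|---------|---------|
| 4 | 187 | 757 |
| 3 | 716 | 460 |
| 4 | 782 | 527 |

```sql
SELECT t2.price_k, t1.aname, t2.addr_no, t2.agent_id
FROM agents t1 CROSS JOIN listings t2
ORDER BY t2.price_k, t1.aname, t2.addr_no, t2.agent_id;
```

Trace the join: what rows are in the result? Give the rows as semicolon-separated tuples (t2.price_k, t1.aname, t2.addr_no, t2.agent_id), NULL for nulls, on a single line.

CROSS JOIN pairs every row of `agents` with every row of `listings`: 3 × 3 = 9 rows.
After projecting and ordering:
t2.price_k | t1.aname | t2.addr_no | t2.agent_id
460 | Heidi | 716 | 3
460 | Raj | 716 | 3
460 | Wendy | 716 | 3
527 | Heidi | 782 | 4
527 | Raj | 782 | 4
527 | Wendy | 782 | 4
757 | Heidi | 187 | 4
757 | Raj | 187 | 4
757 | Wendy | 187 | 4

(460, Heidi, 716, 3); (460, Raj, 716, 3); (460, Wendy, 716, 3); (527, Heidi, 782, 4); (527, Raj, 782, 4); (527, Wendy, 782, 4); (757, Heidi, 187, 4); (757, Raj, 187, 4); (757, Wendy, 187, 4)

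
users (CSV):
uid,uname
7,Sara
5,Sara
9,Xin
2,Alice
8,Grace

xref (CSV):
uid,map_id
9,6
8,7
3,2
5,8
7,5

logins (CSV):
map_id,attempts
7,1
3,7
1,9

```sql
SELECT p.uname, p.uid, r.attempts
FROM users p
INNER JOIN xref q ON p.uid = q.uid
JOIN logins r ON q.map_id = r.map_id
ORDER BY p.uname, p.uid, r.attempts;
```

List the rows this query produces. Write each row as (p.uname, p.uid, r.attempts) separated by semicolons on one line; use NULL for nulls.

Evaluate left to right. First `users p INNER JOIN xref q` on uid: 4 row(s).
Then INNER JOIN `logins r` on map_id: keep only rows whose q.map_id appears in r.

(Grace, 8, 1)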